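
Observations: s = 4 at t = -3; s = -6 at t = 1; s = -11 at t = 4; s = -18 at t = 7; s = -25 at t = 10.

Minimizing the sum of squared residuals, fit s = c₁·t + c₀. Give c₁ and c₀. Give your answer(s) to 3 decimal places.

Setting ∂/∂c₁ … = 0 gives: 175·c₁ + 19·c₀ = -438;  19·c₁ + 5·c₀ = -56.
Eliminating c₀: 5·(row 1) − 19·(row 2) gives 514·c₁ = 5·(-438) − 19·(-56) = -1126, so c₁ = -563/257.
Then c₀ = ((-56) − 19·(-563/257))/5 = -739/257.

c₁ = -2.191, c₀ = -2.875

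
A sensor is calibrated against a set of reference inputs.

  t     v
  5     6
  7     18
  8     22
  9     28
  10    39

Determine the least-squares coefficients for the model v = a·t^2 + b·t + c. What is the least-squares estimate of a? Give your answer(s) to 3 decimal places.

With design matrix A, AᵀA = [[23683, 2709, 319]; [2709, 319, 39]; [319, 39, 5]] and Aᵀv = [8608, 974, 113]ᵀ.
Solving the 3×3 system (Gaussian elimination) gives a = 633/1358, b = -947/1358, c = -1154/679.

a = 0.466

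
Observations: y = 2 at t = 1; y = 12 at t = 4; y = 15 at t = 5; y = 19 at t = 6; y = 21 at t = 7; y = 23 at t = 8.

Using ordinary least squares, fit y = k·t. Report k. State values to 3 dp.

Sums needed: Σt·t = 191.
For Xᵀy: Σt·y = 570.
k = 570/191 = 2.98429.

k = 2.984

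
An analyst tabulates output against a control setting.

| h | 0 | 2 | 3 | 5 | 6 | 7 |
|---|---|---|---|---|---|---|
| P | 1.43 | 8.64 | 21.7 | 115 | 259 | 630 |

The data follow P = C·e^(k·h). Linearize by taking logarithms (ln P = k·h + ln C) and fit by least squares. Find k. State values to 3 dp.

Linearized form: ln P = k·h + ln C. From the 6 transformed points,
AᵀA = [[123.0000, 23.0000]; [23.0000, 6]], rhs = [115.7304, 22.3389]ᵀ  (here Σh = 23.0000, Σ(h)² = 123.0000, Σln P = 22.3389, Σh·ln P = 115.7304).
Solving (det = 209.0000): k = 0.86406, ln C = 0.41092.

k = 0.864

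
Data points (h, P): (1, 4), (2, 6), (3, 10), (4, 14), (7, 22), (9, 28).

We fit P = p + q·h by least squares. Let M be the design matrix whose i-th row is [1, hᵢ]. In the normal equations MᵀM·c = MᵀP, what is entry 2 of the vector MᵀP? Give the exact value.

Entry 2 ↔ basis h, so (MᵀP)_{2} = Σᵢ (h)·Pᵢ = (1)·(4) + (2)·(6) + (3)·(10) + (4)·(14) + (7)·(22) + (9)·(28) = 508.

508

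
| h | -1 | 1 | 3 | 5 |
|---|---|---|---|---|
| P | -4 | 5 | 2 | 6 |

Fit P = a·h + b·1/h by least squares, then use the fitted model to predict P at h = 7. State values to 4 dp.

AᵀA·[a, b]ᵀ = AᵀP reads: 36·a + 4·b = 45;  4·a + (484/225)·b = 163/15.
Δ = 36·(484/225) − 4² = 1536/25.
a = (45·(484/225) − 4·(163/15))/(1536/25) = 125/144; b = (36·(163/15) − 4·45)/(1536/25) = 55/16.
At h = 7: P̂ = (125/144)·(7) + (55/16)·(1/7) = 1655/252.

P̂ = 6.5675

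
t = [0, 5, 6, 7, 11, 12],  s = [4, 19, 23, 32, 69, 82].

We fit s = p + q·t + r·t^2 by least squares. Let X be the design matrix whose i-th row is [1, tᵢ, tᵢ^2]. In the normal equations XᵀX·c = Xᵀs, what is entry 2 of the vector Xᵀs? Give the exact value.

2200

Entry 2 ↔ basis t, so (Xᵀs)_{2} = Σᵢ (t)·sᵢ = (0)·(4) + (5)·(19) + (6)·(23) + (7)·(32) + (11)·(69) + (12)·(82) = 2200.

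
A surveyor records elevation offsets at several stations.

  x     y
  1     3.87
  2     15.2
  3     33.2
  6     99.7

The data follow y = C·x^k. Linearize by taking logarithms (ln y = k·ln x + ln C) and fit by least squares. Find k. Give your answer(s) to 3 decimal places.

k = 1.819

Let Y = ln y. Fitting Y = k·ln x + ln C by least squares:
Σln x = 3.5835, Σ(ln x)² = 4.8978, Σln y = 12.1793, Σln x·ln y = 13.9802.
Equations: 4.8978·k + 3.5835·ln C = 13.9802;  3.5835·k + 4·ln C = 12.1793.
Slope k = (n·Σln x·ln y − Σln x·Σln y)/(n·Σ(ln x)² − (Σln x)²) = (4·13.9802 − 3.5835·12.1793)/6.7496 = 1.81878; ln C = (Σln y − k·Σln x)/n = 1.41540.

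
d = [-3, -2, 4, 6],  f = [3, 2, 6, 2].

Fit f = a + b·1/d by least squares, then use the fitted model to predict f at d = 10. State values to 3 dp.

f̂ = 3.844

Entries of AᵀA: Σ1 = 4, Σ1/d = -5/12, Σ1/d·1/d = 65/144.
Moment sums: Σf = 13, Σ1/d·f = -1/6.
det = 4·(65/144) − (-5/12)² = 235/144.
a = (13·(65/144) − (-5/12)·(-1/6))/(235/144) = 167/47; b = (4·(-1/6) − (-5/12)·13)/(235/144) = 684/235.
At d = 10: f̂ = (167/47)·(1) + (684/235)·(1/10) = 4517/1175.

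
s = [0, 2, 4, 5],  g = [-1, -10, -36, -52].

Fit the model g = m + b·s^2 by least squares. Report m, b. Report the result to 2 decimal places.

Setting ∂/∂m … = 0 gives: 4·m + 45·b = -99;  45·m + 897·b = -1916.
Eliminating b: 897·(row 1) − 45·(row 2) gives 1563·m = 897·(-99) − 45·(-1916) = -2583, so m = -861/521.
Then b = ((-1916) − 45·(-861/521))/897 = -3209/1563.

m = -1.65, b = -2.05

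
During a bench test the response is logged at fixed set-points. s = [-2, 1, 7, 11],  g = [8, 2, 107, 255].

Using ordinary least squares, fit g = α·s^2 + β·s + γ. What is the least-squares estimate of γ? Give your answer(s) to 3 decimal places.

γ = 0.643

XᵀX·[α, β, γ]ᵀ = Xᵀg reads: 17059·α + 1667·β + 175·γ = 36132;  1667·α + 175·β + 17·γ = 3540;  175·α + 17·β + 4·γ = 372.
Inverting the 3×3 Gram matrix, [α, β, γ]ᵀ = [12870/6319, 4834/6319, 4060/6319]ᵀ.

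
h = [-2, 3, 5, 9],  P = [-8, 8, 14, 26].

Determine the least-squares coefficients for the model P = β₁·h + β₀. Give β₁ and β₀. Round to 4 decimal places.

Entries of AᵀA: Σh·h = 119, Σh = 15, Σ1 = 4.
Right-hand side: Σh·P = 344, ΣP = 40.
Δ = 119·4 − 15² = 251.
β₁ = (344·4 − 15·40)/251 = 776/251; β₀ = (119·40 − 15·344)/251 = -400/251.

β₁ = 3.0916, β₀ = -1.5936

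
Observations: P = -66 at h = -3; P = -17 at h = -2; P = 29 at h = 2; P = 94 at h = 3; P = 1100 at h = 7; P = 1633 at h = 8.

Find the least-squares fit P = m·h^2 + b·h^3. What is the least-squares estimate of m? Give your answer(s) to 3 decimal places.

m = 1.518

Compute the Gram sums: Σh^2·h^2 = 6691, Σh^2·h^3 = 49575, Σh^3·h^3 = 381379.
For MᵀP: Σh^2·P = 158712, Σh^3·P = 1218084.
Normal equations: [[6691, 49575]; [49575, 381379]]·[m, b]ᵀ = [158712, 1218084]ᵀ.
det = 6691·381379 − 49575² = 94126264.
m = (158712·381379 − 49575·1218084)/94126264 = 35727387/23531566; b = (6691·1218084 − 49575·158712)/94126264 = 70513161/23531566.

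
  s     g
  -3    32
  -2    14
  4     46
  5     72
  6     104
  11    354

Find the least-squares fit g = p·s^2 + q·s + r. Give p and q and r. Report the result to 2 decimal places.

The normal equations are: 16915·p + 1701·q + 211·r = 49458;  1701·p + 211·q + 21·r = 4938;  211·p + 21·q + 6·r = 622.
Solving the 3×3 system (Gaussian elimination) gives p = 563/188, q = -4149/4700, r = 1696/1175.

p = 2.99, q = -0.88, r = 1.44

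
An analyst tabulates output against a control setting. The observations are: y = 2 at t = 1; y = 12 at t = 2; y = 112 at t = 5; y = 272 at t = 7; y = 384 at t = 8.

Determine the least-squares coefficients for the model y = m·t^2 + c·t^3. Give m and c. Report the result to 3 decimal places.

From the data, Σt^2·t^2 = 7139, Σt^2·t^3 = 52733, Σt^3·t^3 = 395483.
Right-hand side: Σt^2·y = 40754, Σt^3·y = 304002.
det = 7139·395483 − 52733² = 42583848.
m = (40754·395483 − 52733·304002)/42583848 = 21644179/10645962; c = (7139·304002 − 52733·40754)/42583848 = 5297399/10645962.

m = 2.033, c = 0.498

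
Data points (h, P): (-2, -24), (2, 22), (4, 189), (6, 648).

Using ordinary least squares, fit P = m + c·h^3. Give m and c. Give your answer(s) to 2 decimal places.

Sums needed: Σ1 = 4, Σh^3 = 280, Σh^3·h^3 = 50880.
For XᵀP: ΣP = 835, Σh^3·P = 152432.
XᵀX·[m, c]ᵀ = XᵀP becomes [[4, 280]; [280, 50880]]·[m, c]ᵀ = [835, 152432]ᵀ.
Eliminating c: 50880·(row 1) − 280·(row 2) gives 125120·m = 50880·835 − 280·152432 = -196160, so m = -613/391.
Then c = (152432 − 280·(-613/391))/50880 = 46991/15640.

m = -1.57, c = 3.00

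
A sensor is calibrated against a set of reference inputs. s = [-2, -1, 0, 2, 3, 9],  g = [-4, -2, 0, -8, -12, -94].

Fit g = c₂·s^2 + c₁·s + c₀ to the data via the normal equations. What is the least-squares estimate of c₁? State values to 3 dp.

Entries of AᵀA: Σs^2·s^2 = 6675, Σs^2·s = 755, Σs^2 = 99, Σs·s = 99, Σs = 11, Σ1 = 6.
For Aᵀg: Σs^2·g = -7772, Σs·g = -888, Σg = -120.
Solving the 3×3 system (Gaussian elimination) gives c₂ = -110257/102804, c₁ = -23005/34268, c₀ = -27578/25701.

c₁ = -0.671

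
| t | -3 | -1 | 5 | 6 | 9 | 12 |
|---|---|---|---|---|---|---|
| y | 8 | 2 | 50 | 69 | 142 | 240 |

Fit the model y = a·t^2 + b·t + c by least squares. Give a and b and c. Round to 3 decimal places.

Compute the Gram sums: Σt^2·t^2 = 29300, Σt^2·t = 2770, Σt^2 = 296, Σt·t = 296, Σt = 28, Σ1 = 6.
For Xᵀy: Σt^2·y = 49870, Σt·y = 4796, Σy = 511.
XᵀX·[a, b, c]ᵀ = Xᵀy becomes [[29300, 2770, 296]; [2770, 296, 28]; [296, 28, 6]]·[a, b, c]ᵀ = [49870, 4796, 511]ᵀ.
Inverting the 3×3 Gram matrix, [a, b, c]ᵀ = [182173/125391, 298681/125391, 198725/83594]ᵀ.

a = 1.453, b = 2.382, c = 2.377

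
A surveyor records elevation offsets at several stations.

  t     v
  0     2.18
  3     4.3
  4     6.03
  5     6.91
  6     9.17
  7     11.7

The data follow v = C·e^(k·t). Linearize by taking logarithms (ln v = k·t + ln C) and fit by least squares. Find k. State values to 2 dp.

k = 0.24

Linearized form: ln v = k·t + ln C. From the 6 transformed points,
Σt = 25.0000, Σ(t)² = 135.0000, Σln v = 10.6432, Σt·ln v = 51.7404.
Equations: 135.0000·k + 25.0000·ln C = 51.7404;  25.0000·k + 6·ln C = 10.6432.
Slope k = (n·Σt·ln v − Σt·Σln v)/(n·Σ(t)² − (Σt)²) = (6·51.7404 − 25.0000·10.6432)/185.0000 = 0.23980; ln C = (Σln v − k·Σt)/n = 0.77470.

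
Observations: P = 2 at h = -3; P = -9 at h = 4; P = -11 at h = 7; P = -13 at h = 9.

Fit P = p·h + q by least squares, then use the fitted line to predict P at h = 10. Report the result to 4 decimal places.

Forming MᵀM = [[155, 17]; [17, 4]] and MᵀP = [-236, -31]ᵀ gives MᵀM·[p, q]ᵀ = MᵀP.
Eliminating q: 4·(row 1) − 17·(row 2) gives 331·p = 4·(-236) − 17·(-31) = -417, so p = -417/331.
Then q = ((-31) − 17·(-417/331))/4 = -793/331.
At h = 10: P̂ = (-417/331)·(10) + (-793/331)·(1) = -4963/331.

P̂ = -14.9940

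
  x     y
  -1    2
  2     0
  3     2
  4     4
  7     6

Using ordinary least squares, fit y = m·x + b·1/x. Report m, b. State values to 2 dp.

m = 0.98, b = -3.02

Setting ∂/∂m … = 0 gives: 79·m + 5·b = 62;  5·m + (10189/7056)·b = 11/21.
Eliminating b: (10189/7056)·(row 1) − 5·(row 2) gives (628531/7056)·m = (10189/7056)·62 − 5·(11/21) = 306619/3528, so m = 613238/628531.
Then b = ((11/21) − 5·(613238/628531))/(10189/7056) = -1895376/628531.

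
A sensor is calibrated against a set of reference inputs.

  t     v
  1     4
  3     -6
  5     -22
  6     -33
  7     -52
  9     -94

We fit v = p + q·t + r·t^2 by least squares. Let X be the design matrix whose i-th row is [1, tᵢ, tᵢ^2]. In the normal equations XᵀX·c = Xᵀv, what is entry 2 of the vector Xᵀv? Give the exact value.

Entry 2 ↔ basis t, so (Xᵀv)_{2} = Σᵢ (t)·vᵢ = (1)·(4) + (3)·(-6) + (5)·(-22) + (6)·(-33) + (7)·(-52) + (9)·(-94) = -1532.

-1532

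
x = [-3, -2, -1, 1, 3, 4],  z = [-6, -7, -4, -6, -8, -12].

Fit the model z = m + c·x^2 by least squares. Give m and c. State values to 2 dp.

With design matrix M, MᵀM = [[6, 40]; [40, 436]] and Mᵀz = [-43, -356]ᵀ.
Eliminating c: 436·(row 1) − 40·(row 2) gives 1016·m = 436·(-43) − 40·(-356) = -4508, so m = -1127/254.
Then c = ((-356) − 40·(-1127/254))/436 = -52/127.

m = -4.44, c = -0.41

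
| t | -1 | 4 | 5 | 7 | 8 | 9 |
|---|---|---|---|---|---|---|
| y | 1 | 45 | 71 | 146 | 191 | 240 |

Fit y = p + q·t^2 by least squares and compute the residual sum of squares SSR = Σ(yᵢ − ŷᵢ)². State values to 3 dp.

With design matrix M, MᵀM = [[6, 236]; [236, 13940]] and Mᵀy = [694, 41314]ᵀ.
Δ = 6·13940 − 236² = 27944.
p = (694·13940 − 236·41314)/27944 = -9468/3493; q = (6·41314 − 236·694)/27944 = 21025/6986.
Residuals: 4897/6986, -221/499, -10683/6986, 8667/6986, 3831/3493, -7449/6986; SSR = 24119/3493.

SSR = 6.905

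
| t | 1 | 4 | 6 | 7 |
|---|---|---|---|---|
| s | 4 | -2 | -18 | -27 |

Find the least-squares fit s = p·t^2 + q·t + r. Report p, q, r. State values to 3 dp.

The normal equations are: 3954·p + 624·q + 102·r = -1999;  624·p + 102·q + 18·r = -301;  102·p + 18·q + 4·r = -43.
Row-reducing yields p = -45/44, q = 35/12, r = 97/44.

p = -1.023, q = 2.917, r = 2.205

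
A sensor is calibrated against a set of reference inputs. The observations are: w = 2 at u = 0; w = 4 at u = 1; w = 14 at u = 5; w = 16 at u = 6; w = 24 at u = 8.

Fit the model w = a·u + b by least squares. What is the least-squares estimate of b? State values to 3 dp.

b = 1.391

XᵀX·[a, b]ᵀ = Xᵀw reads: 126·a + 20·b = 362;  20·a + 5·b = 60.
Δ = 126·5 − 20² = 230.
a = (362·5 − 20·60)/230 = 61/23; b = (126·60 − 20·362)/230 = 32/23.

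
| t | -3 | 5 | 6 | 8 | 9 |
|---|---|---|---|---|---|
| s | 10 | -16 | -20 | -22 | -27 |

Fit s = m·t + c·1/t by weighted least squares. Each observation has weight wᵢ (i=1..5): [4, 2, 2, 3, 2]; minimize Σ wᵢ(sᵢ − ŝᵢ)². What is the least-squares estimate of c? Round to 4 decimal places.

c = -5.2903

Setting ∂/∂m … = 0 gives: 512·m + 13·c = -1534;  13·m + (84443/129600)·c = -813/20.
(Σwᵢ·t·t = 512, Σwᵢ·t·1/t = 13, Σwᵢ·1/t·1/t = 84443/129600, Σwᵢ·t·s = -1534, Σwᵢ·1/t·s = -813/20.)
Eliminating c: (84443/129600)·(row 1) − 13·(row 2) gives (333319/2025)·m = (84443/129600)·(-1534) − 13·(-813/20) = -30524221/64800, so m = -4360603/1523744.
Then c = ((-813/20) − 13·(-4360603/1523744))/(84443/129600) = -251910/47617.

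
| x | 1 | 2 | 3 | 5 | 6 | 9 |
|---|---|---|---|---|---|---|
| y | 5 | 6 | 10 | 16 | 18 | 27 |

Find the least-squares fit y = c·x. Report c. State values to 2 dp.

c = 3.06

Setting ∂/∂c … = 0 gives: 156·c = 478.
Hence c = 478 / 156 ≈ 3.0641.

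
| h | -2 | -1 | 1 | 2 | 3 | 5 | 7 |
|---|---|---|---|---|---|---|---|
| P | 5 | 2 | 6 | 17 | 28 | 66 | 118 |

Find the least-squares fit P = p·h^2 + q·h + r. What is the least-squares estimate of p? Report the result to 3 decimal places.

Entries of AᵀA: Σh^2·h^2 = 3141, Σh^2·h = 495, Σh^2 = 93, Σh·h = 93, Σh = 15, Σ1 = 7.
And Σh^2·P = 7780, Σh·P = 1268, ΣP = 242.
Normal equations: [[3141, 495, 93]; [495, 93, 15]; [93, 15, 7]]·[p, q, r]ᵀ = [7780, 1268, 242]ᵀ.
Inverting the 3×3 Gram matrix, [p, q, r]ᵀ = [4097/2079, 1898/693, 1747/693]ᵀ.

p = 1.971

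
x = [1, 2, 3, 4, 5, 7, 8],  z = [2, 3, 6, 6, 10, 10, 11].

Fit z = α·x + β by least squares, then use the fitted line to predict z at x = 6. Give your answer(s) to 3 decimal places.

Entries of AᵀA: Σx·x = 168, Σx = 30, Σ1 = 7.
And Σx·z = 258, Σz = 48.
Eliminating β: 7·(row 1) − 30·(row 2) gives 276·α = 7·258 − 30·48 = 366, so α = 61/46.
Then β = (48 − 30·(61/46))/7 = 27/23.
At x = 6: ẑ = (61/46)·(6) + (27/23)·(1) = 210/23.

ẑ = 9.130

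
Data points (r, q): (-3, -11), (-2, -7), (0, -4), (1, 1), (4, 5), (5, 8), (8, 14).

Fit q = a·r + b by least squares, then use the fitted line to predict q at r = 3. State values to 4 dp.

Normal-equation sums: Σr·r = 119, Σr = 13, Σ1 = 7.
And Σr·q = 220, Σq = 6.
AᵀA·[a, b]ᵀ = Aᵀq becomes [[119, 13]; [13, 7]]·[a, b]ᵀ = [220, 6]ᵀ.
Eliminating b: 7·(row 1) − 13·(row 2) gives 664·a = 7·220 − 13·6 = 1462, so a = 731/332.
Then b = (6 − 13·(731/332))/7 = -1073/332.
At r = 3: q̂ = (731/332)·(3) + (-1073/332)·(1) = 280/83.

q̂ = 3.3735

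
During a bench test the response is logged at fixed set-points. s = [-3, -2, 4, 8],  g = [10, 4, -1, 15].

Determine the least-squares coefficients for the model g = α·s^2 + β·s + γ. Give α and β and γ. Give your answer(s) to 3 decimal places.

α = 0.511, β = -2.035, γ = -1.321

From the data, Σs^2·s^2 = 4449, Σs^2·s = 541, Σs^2 = 93, Σs·s = 93, Σs = 7, Σ1 = 4.
Right-hand side: Σs^2·g = 1050, Σs·g = 78, Σg = 28.
So XᵀX·[α, β, γ]ᵀ = Xᵀg: [[4449, 541, 93]; [541, 93, 7]; [93, 7, 4]]·[α, β, γ]ᵀ = [1050, 78, 28]ᵀ.
Solving the 3×3 system (Gaussian elimination) gives α = 625/1223, β = -42303/20791, γ = -27464/20791.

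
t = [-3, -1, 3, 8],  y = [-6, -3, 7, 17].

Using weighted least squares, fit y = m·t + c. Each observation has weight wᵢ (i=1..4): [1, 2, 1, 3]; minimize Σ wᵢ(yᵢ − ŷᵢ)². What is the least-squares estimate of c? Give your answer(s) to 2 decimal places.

c = -0.21

Compute the Gram sums: Σwᵢ·t·t = 212, Σwᵢ·t = 22, Σwᵢ·1 = 7.
Right-hand side: Σwᵢ·t·y = 453, Σwᵢ·y = 46.
So AᵀWA·[m, c]ᵀ = AᵀWy: [[212, 22]; [22, 7]]·[m, c]ᵀ = [453, 46]ᵀ.
Eliminating c: 7·(row 1) − 22·(row 2) gives 1000·m = 7·453 − 22·46 = 2159, so m = 2159/1000.
Then c = (46 − 22·(2159/1000))/7 = -107/500.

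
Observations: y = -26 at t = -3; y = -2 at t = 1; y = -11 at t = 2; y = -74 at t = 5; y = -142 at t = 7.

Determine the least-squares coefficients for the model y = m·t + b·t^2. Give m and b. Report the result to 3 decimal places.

m = -0.039, b = -2.903

Setting ∂/∂m … = 0 gives: 88·m + 450·b = -1310;  450·m + 3124·b = -9088.
Eliminating b: 3124·(row 1) − 450·(row 2) gives 72412·m = 3124·(-1310) − 450·(-9088) = -2840, so m = -710/18103.
Then b = ((-9088) − 450·(-710/18103))/3124 = -52561/18103.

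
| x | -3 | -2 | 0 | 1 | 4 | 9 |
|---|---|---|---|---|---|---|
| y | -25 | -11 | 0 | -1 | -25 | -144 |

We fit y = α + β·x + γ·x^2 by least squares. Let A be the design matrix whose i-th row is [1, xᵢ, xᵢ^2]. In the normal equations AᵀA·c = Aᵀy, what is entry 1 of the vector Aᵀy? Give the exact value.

-206

Entry 1 ↔ basis 1, so (Aᵀy)_{1} = Σᵢ yᵢ = (1)·(-25) + (1)·(-11) + (1)·(0) + (1)·(-1) + (1)·(-25) + (1)·(-144) = -206.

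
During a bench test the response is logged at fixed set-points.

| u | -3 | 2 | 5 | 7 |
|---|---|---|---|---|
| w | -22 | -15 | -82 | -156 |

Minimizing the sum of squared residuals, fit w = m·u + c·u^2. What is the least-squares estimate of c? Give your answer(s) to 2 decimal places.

c = -2.96

The normal equations are: 87·m + 449·c = -1466;  449·m + 3123·c = -9952.
Eliminating c: 3123·(row 1) − 449·(row 2) gives 70100·m = 3123·(-1466) − 449·(-9952) = -109870, so m = -10987/7010.
Then c = ((-9952) − 449·(-10987/7010))/3123 = -20759/7010.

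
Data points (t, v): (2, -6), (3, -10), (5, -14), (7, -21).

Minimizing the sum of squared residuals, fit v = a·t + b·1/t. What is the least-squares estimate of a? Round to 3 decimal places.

a = -2.933

Normal-equation sums: Σt·t = 87, Σt·1/t = 4, Σ1/t·1/t = 18589/44100.
Moment sums: Σt·v = -259, Σ1/t·v = -182/15.
MᵀM·[a, b]ᵀ = Mᵀv becomes [[87, 4]; [4, 18589/44100]]·[a, b]ᵀ = [-259, -182/15]ᵀ.
det = 87·(18589/44100) − 4² = 303881/14700.
a = ((-259)·(18589/44100) − 4·(-182/15))/(303881/14700) = -2674231/911643; b = (87·(-182/15) − 4·(-259))/(303881/14700) = -288120/303881.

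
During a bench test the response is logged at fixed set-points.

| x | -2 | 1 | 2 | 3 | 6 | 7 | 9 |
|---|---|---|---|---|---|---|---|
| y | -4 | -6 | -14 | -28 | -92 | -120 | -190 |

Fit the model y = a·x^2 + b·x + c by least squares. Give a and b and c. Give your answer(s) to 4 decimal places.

Normal-equation sums: Σx^2·x^2 = 10372, Σx^2·x = 1316, Σx^2 = 184, Σx·x = 184, Σx = 26, Σ1 = 7.
And Σx^2·y = -24912, Σx·y = -3212, Σy = -454.
Solving the 3×3 system (Gaussian elimination) gives a = -4121/2037, b = -5731/2037, c = -2504/2037.

a = -2.0231, b = -2.8135, c = -1.2293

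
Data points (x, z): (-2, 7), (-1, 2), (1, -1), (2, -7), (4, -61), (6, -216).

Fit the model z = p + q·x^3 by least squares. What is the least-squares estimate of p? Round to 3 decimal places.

p = 0.642

Setting ∂/∂p … = 0 gives: 6·p + 280·q = -276;  280·p + 50882·q = -50675.
Determinant 6·50882 − 280² = 226892.
p = ((-276)·50882 − 280·(-50675))/226892 = 36392/56723; q = (6·(-50675) − 280·(-276))/226892 = -113385/113446.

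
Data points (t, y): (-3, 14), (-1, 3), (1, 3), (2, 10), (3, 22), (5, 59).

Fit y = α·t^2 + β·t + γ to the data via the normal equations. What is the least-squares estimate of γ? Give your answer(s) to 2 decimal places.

γ = 0.03

AᵀA·[α, β, γ]ᵀ = Aᵀy reads: 805·α + 133·β + 49·γ = 1845;  133·α + 49·β + 7·γ = 339;  49·α + 7·β + 6·γ = 111.
(Σt^2·t^2 = 805, Σt^2·t = 133, Σt^2 = 49, Σt·t = 49, Σt = 7, Σ1 = 6, Σt^2·y = 1845, Σt·y = 339, Σy = 111.)
Solving the 3×3 system (Gaussian elimination) gives α = 641/308, β = 1949/1540, γ = 3/110.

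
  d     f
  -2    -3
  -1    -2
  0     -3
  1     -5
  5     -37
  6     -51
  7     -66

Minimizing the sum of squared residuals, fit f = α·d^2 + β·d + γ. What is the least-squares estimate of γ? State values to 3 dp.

γ = -2.519

Normal-equation sums: Σd^2·d^2 = 4340, Σd^2·d = 676, Σd^2 = 116, Σd·d = 116, Σd = 16, Σ1 = 7.
Moment sums: Σd^2·f = -6014, Σd·f = -950, Σf = -167.
Row-reducing yields α = -10669/10164, β = -17533/10164, γ = -194/77.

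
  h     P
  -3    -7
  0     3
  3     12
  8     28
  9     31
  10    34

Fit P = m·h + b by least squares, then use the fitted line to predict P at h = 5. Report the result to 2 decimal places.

Forming AᵀA = [[263, 27]; [27, 6]] and AᵀP = [900, 101]ᵀ gives AᵀA·[m, b]ᵀ = AᵀP.
Eliminating b: 6·(row 1) − 27·(row 2) gives 849·m = 6·900 − 27·101 = 2673, so m = 891/283.
Then b = (101 − 27·(891/283))/6 = 2263/849.
At h = 5: P̂ = (891/283)·(5) + (2263/849)·(1) = 15628/849.

P̂ = 18.41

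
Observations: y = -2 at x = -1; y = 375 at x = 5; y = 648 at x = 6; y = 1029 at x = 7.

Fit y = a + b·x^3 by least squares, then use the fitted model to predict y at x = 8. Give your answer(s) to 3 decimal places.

With design matrix A, AᵀA = [[4, 683]; [683, 179931]] and Aᵀy = [2050, 539792]ᵀ.
Eliminating b: 179931·(row 1) − 683·(row 2) gives 253235·a = 179931·2050 − 683·539792 = 180614, so a = 180614/253235.
Then b = (539792 − 683·(180614/253235))/179931 = 759018/253235.
At x = 8: ŷ = (180614/253235)·(1) + (759018/253235)·(512) = 77759566/50647.

ŷ = 1535.324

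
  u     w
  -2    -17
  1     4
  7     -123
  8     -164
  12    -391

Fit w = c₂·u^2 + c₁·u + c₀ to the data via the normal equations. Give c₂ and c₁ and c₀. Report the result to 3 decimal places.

c₂ = -3.008, c₁ = 3.282, c₀ = 2.329

Compute the Gram sums: Σu^2·u^2 = 27250, Σu^2·u = 2576, Σu^2 = 262, Σu·u = 262, Σu = 26, Σ1 = 5.
Moment sums: Σu^2·w = -72891, Σu·w = -6827, Σw = -691.
Solving the 3×3 system (Gaussian elimination) gives c₂ = -1817035/604158, c₁ = 1982867/604158, c₀ = 234515/100693.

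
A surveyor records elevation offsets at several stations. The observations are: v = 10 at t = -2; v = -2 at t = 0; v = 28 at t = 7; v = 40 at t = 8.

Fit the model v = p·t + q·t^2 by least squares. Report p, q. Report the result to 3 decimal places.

p = -3.000, q = 1.000

From the data, Σt·t = 117, Σt·t^2 = 847, Σt^2·t^2 = 6513.
Right-hand side: Σt·v = 496, Σt^2·v = 3972.
Determinant 117·6513 − 847² = 44612.
p = (496·6513 − 847·3972)/44612 = -3; q = (117·3972 − 847·496)/44612 = 1.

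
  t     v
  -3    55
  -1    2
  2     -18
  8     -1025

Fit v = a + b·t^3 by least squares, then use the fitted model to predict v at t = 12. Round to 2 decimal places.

Forming AᵀA = [[4, 492]; [492, 262938]] and Aᵀv = [-986, -526431]ᵀ gives AᵀA·[a, b]ᵀ = Aᵀv.
Δ = 4·262938 − 492² = 809688.
a = ((-986)·262938 − 492·(-526431))/809688 = -10534/33737; b = (4·(-526431) − 492·(-986))/809688 = -135051/67474.
At t = 12: v̂ = (-10534/33737)·(1) + (-135051/67474)·(1728) = -116694598/33737.

v̂ = -3458.95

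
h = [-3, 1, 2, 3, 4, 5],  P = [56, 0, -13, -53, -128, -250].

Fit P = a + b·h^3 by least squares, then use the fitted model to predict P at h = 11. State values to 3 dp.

P̂ = -2684.050

With design matrix A, AᵀA = [[6, 198]; [198, 21244]] and AᵀP = [-388, -42489]ᵀ.
det = 6·21244 − 198² = 88260.
a = ((-388)·21244 − 198·(-42489))/88260 = 17015/8826; b = (6·(-42489) − 198·(-388))/88260 = -5937/2942.
At h = 11: P̂ = (17015/8826)·(1) + (-5937/2942)·(1331) = -11844713/4413.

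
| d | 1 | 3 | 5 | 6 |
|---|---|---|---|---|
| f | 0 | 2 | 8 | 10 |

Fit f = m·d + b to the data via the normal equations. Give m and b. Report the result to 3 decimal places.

m = 2.102, b = -2.881

Setting ∂/∂m … = 0 gives: 71·m + 15·b = 106;  15·m + 4·b = 20.
Eliminating b: 4·(row 1) − 15·(row 2) gives 59·m = 4·106 − 15·20 = 124, so m = 124/59.
Then b = (20 − 15·(124/59))/4 = -170/59.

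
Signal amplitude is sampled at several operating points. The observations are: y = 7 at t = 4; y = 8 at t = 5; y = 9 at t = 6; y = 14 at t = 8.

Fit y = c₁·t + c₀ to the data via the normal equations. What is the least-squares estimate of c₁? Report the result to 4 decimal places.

c₁ = 1.7714

Setting ∂/∂c₁ … = 0 gives: 141·c₁ + 23·c₀ = 234;  23·c₁ + 4·c₀ = 38.
(Σt·t = 141, Σt = 23, Σ1 = 4, Σt·y = 234, Σy = 38.)
Eliminating c₀: 4·(row 1) − 23·(row 2) gives 35·c₁ = 4·234 − 23·38 = 62, so c₁ = 62/35.
Then c₀ = (38 − 23·(62/35))/4 = -24/35.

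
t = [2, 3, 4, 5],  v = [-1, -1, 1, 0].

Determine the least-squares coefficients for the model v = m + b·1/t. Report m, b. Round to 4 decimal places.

Entries of XᵀX: Σ1 = 4, Σ1/t = 77/60, Σ1/t·1/t = 1669/3600.
Right-hand side: Σv = -1, Σ1/t·v = -7/12.
So XᵀX·[m, b]ᵀ = Xᵀv: [[4, 77/60]; [77/60, 1669/3600]]·[m, b]ᵀ = [-1, -7/12]ᵀ.
Eliminating b: (1669/3600)·(row 1) − (77/60)·(row 2) gives (83/400)·m = (1669/3600)·(-1) − (77/60)·(-7/12) = 57/200, so m = 114/83.
Then b = ((-7/12) − (77/60)·(114/83))/(1669/3600) = -420/83.

m = 1.3735, b = -5.0602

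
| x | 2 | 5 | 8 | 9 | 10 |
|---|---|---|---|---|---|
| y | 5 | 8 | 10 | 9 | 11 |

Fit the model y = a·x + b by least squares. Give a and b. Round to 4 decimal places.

The normal system MᵀM·[a, b]ᵀ = Mᵀy is [[274, 34]; [34, 5]]·[a, b]ᵀ = [321, 43]ᵀ.
det = 274·5 − 34² = 214.
a = (321·5 − 34·43)/214 = 143/214; b = (274·43 − 34·321)/214 = 434/107.

a = 0.6682, b = 4.0561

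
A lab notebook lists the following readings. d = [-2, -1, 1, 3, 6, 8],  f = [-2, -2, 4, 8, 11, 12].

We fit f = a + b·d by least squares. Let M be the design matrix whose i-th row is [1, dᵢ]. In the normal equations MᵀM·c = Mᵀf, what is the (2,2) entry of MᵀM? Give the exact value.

Row 2 ↔ basis d, column 2 ↔ basis d, so (MᵀM)_{2,2} = Σᵢ (d)·(d) = (-2)·(-2) + (-1)·(-1) + (1)·(1) + (3)·(3) + (6)·(6) + (8)·(8) = 115.

115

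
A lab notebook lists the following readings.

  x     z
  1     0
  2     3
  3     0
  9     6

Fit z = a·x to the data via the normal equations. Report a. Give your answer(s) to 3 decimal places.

With design matrix A, AᵀA = [[95]] and Aᵀz = [60]ᵀ.
Hence a = 60 / 95 ≈ 0.631579.

a = 0.632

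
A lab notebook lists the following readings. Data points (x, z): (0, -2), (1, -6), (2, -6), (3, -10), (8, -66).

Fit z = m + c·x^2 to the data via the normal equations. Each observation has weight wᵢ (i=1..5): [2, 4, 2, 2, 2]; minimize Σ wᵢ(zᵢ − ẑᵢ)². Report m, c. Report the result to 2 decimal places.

Normal-equation sums: Σwᵢ·1 = 12, Σwᵢ·x^2 = 158, Σwᵢ·x^2·x^2 = 8390.
Right-hand side: Σwᵢ·z = -192, Σwᵢ·x^2·z = -8700.
So AᵀWA·[m, c]ᵀ = AᵀWz: [[12, 158]; [158, 8390]]·[m, c]ᵀ = [-192, -8700]ᵀ.
Determinant 12·8390 − 158² = 75716.
m = ((-192)·8390 − 158·(-8700))/75716 = -59070/18929; c = (12·(-8700) − 158·(-192))/75716 = -18516/18929.

m = -3.12, c = -0.98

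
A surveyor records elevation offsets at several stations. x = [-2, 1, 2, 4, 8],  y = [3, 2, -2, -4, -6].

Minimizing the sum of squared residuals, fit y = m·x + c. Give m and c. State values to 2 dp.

m = -0.97, c = 1.13

Compute the Gram sums: Σx·x = 89, Σx = 13, Σ1 = 5.
And Σx·y = -72, Σy = -7.
Normal equations: [[89, 13]; [13, 5]]·[m, c]ᵀ = [-72, -7]ᵀ.
Determinant 89·5 − 13² = 276.
m = ((-72)·5 − 13·(-7))/276 = -269/276; c = (89·(-7) − 13·(-72))/276 = 313/276.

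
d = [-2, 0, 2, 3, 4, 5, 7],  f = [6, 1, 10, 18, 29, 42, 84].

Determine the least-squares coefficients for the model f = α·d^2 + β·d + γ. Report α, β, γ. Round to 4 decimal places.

α = 1.5749, β = 0.6732, γ = 1.2422

Forming AᵀA = [[3395, 559, 107]; [559, 107, 19]; [107, 19, 7]] and Aᵀf = [5856, 976, 190]ᵀ gives AᵀA·[α, β, γ]ᵀ = Aᵀf.
Row-reducing yields α = 34991/22218, β = 14957/22218, γ = 200/161.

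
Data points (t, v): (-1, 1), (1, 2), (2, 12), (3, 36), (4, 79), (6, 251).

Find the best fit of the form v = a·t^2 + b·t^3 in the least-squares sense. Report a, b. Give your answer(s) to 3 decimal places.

a = 0.971, b = 1.000

Entries of MᵀM: Σt^2·t^2 = 1651, Σt^2·t^3 = 9075, Σt^3·t^3 = 51547.
Moment sums: Σt^2·v = 10675, Σt^3·v = 60341.
Normal equations: [[1651, 9075]; [9075, 51547]]·[a, b]ᵀ = [10675, 60341]ᵀ.
Eliminating b: 51547·(row 1) − 9075·(row 2) gives 2748472·a = 51547·10675 − 9075·60341 = 2669650, so a = 1334825/1374236.
Then b = (60341 − 9075·(1334825/1374236))/51547 = 1373683/1374236.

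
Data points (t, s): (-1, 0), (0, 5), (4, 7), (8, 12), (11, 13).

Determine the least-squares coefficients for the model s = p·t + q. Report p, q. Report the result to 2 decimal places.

From the data, Σt·t = 202, Σt = 22, Σ1 = 5.
For Aᵀs: Σt·s = 267, Σs = 37.
det = 202·5 − 22² = 526.
p = (267·5 − 22·37)/526 = 521/526; q = (202·37 − 22·267)/526 = 800/263.

p = 0.99, q = 3.04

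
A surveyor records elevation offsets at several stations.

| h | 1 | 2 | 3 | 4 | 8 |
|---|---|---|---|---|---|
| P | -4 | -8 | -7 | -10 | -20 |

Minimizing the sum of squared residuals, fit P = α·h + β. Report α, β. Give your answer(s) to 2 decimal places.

α = -2.21, β = -1.84

Compute the Gram sums: Σh·h = 94, Σh = 18, Σ1 = 5.
Right-hand side: Σh·P = -241, ΣP = -49.
Eliminating β: 5·(row 1) − 18·(row 2) gives 146·α = 5·(-241) − 18·(-49) = -323, so α = -323/146.
Then β = ((-49) − 18·(-323/146))/5 = -134/73.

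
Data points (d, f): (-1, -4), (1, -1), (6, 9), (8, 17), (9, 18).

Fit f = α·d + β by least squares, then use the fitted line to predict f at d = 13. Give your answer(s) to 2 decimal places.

f̂ = 26.91

With design matrix X, XᵀX = [[183, 23]; [23, 5]] and Xᵀf = [355, 39]ᵀ.
Eliminating β: 5·(row 1) − 23·(row 2) gives 386·α = 5·355 − 23·39 = 878, so α = 439/193.
Then β = (39 − 23·(439/193))/5 = -514/193.
At d = 13: f̂ = (439/193)·(13) + (-514/193)·(1) = 5193/193.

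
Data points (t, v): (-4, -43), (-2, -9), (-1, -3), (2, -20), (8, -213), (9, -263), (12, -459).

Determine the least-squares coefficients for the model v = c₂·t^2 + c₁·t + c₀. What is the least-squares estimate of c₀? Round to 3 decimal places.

From the data, Σt^2·t^2 = 31682, Σt^2·t = 2904, Σt^2 = 314, Σt·t = 314, Σt = 24, Σ1 = 7.
For Aᵀv: Σt^2·v = -101838, Σt·v = -9426, Σv = -1010.
So AᵀA·[c₂, c₁, c₀]ᵀ = Aᵀv: [[31682, 2904, 314]; [2904, 314, 24]; [314, 24, 7]]·[c₂, c₁, c₀]ᵀ = [-101838, -9426, -1010]ᵀ.
Row-reducing yields c₂ = -3853711/1291409, c₁ = -2841753/1291409, c₀ = -3722252/1291409.

c₀ = -2.882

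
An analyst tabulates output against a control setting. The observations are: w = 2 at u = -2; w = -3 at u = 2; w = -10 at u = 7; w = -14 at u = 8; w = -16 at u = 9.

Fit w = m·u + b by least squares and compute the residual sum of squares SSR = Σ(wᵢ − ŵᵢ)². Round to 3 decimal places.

SSR = 5.567

Sums needed: Σu·u = 202, Σu = 24, Σ1 = 5.
And Σu·w = -336, Σw = -41.
AᵀA·[m, b]ᵀ = Aᵀw becomes [[202, 24]; [24, 5]]·[m, b]ᵀ = [-336, -41]ᵀ.
det = 202·5 − 24² = 434.
m = ((-336)·5 − 24·(-41))/434 = -348/217; b = (202·(-41) − 24·(-336))/434 = -109/217.
Residuals: -153/217, 22/31, 375/217, -145/217, -33/31; SSR = 1208/217.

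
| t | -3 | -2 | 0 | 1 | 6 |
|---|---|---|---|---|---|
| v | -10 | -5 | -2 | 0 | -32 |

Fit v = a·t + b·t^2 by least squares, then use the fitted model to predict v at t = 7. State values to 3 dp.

Normal-equation sums: Σt·t = 50, Σt·t^2 = 182, Σt^2·t^2 = 1394.
Right-hand side: Σt·v = -152, Σt^2·v = -1262.
Normal equations: [[50, 182]; [182, 1394]]·[a, b]ᵀ = [-152, -1262]ᵀ.
Eliminating b: 1394·(row 1) − 182·(row 2) gives 36576·a = 1394·(-152) − 182·(-1262) = 17796, so a = 1483/3048.
Then b = ((-1262) − 182·(1483/3048))/1394 = -2953/3048.
At t = 7: v̂ = (1483/3048)·(7) + (-2953/3048)·(49) = -11193/254.

v̂ = -44.067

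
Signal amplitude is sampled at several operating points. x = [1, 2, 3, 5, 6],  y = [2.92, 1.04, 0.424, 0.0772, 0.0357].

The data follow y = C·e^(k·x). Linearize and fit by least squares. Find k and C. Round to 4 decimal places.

With ln yᵢ as the transformed response and xᵢ as the regressor:
AᵀA = [[75.0000, 17.0000]; [17.0000, 5]], rhs = [-34.2264, -5.6412]ᵀ  (here Σx = 17.0000, Σ(x)² = 75.0000, Σln y = -5.6412, Σx·ln y = -34.2264).
Slope k = (n·Σx·ln y − Σx·Σln y)/(n·Σ(x)² − (Σx)²) = (5·-34.2264 − 17.0000·-5.6412)/86.0000 = -0.87479; ln C = (Σln y − k·Σx)/n = 1.84606, so C = exp(1.84606) = 6.33482.

k = -0.8748, C = 6.3348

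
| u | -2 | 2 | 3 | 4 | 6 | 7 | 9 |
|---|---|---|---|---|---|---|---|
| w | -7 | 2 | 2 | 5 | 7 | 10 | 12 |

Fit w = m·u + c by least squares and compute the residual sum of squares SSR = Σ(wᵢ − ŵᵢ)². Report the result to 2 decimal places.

Setting ∂/∂m … = 0 gives: 199·m + 29·c = 264;  29·m + 7·c = 31.
Δ = 199·7 − 29² = 552.
m = (264·7 − 29·31)/552 = 949/552; c = (199·31 − 29·264)/552 = -1487/552.
Residuals: -479/552, 231/184, -32/69, 451/552, -343/552, 91/138, -215/276; SSR = 2561/552.

SSR = 4.64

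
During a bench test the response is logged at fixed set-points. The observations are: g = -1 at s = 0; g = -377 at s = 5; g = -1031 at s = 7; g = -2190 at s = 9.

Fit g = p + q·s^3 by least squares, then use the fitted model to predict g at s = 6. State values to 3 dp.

With design matrix X, XᵀX = [[4, 1197]; [1197, 664715]] and Xᵀg = [-3599, -1997268]ᵀ.
Δ = 4·664715 − 1197² = 1226051.
p = ((-3599)·664715 − 1197·(-1997268))/1226051 = -83131/64529; q = (4·(-1997268) − 1197·(-3599))/1226051 = -3681069/1226051.
At s = 6: ĝ = (-83131/64529)·(1) + (-3681069/1226051)·(216) = -796690393/1226051.

ĝ = -649.802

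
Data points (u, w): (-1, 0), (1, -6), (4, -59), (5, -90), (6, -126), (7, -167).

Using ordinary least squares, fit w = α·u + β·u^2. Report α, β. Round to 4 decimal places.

Sums needed: Σu·u = 128, Σu·u^2 = 748, Σu^2·u^2 = 4580.
Right-hand side: Σu·w = -2617, Σu^2·w = -15919.
AᵀA·[α, β]ᵀ = Aᵀw becomes [[128, 748]; [748, 4580]]·[α, β]ᵀ = [-2617, -15919]ᵀ.
Δ = 128·4580 − 748² = 26736.
α = ((-2617)·4580 − 748·(-15919))/26736 = -4903/1671; β = (128·(-15919) − 748·(-2617))/26736 = -20029/6684.

α = -2.9342, β = -2.9966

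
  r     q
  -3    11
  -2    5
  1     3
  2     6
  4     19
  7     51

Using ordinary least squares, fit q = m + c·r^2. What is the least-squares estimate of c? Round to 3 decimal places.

The normal equations are: 6·m + 83·c = 95;  83·m + 2771·c = 2949.
(Σ1 = 6, Σr^2 = 83, Σr^2·r^2 = 2771, Σq = 95, Σr^2·q = 2949.)
Eliminating c: 2771·(row 1) − 83·(row 2) gives 9737·m = 2771·95 − 83·2949 = 18478, so m = 18478/9737.
Then c = (2949 − 83·(18478/9737))/2771 = 9809/9737.

c = 1.007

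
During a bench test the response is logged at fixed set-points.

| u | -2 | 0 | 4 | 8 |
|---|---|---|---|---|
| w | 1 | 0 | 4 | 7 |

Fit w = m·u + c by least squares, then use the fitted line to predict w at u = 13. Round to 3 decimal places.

Forming MᵀM = [[84, 10]; [10, 4]] and Mᵀw = [70, 12]ᵀ gives MᵀM·[m, c]ᵀ = Mᵀw.
Eliminating c: 4·(row 1) − 10·(row 2) gives 236·m = 4·70 − 10·12 = 160, so m = 40/59.
Then c = (12 − 10·(40/59))/4 = 77/59.
At u = 13: ŵ = (40/59)·(13) + (77/59)·(1) = 597/59.

ŵ = 10.119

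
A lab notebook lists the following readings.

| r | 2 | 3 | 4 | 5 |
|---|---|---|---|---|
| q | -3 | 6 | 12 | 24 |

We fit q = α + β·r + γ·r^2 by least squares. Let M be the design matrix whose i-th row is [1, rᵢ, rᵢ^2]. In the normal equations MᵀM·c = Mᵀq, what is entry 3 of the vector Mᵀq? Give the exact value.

834

Entry 3 ↔ basis r^2, so (Mᵀq)_{3} = Σᵢ (r^2)·qᵢ = (4)·(-3) + (9)·(6) + (16)·(12) + (25)·(24) = 834.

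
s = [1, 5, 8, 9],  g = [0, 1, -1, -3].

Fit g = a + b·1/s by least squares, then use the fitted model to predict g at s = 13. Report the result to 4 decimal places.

Setting ∂/∂a … = 0 gives: 4·a + (517/360)·b = -3;  (517/360)·a + (138409/129600)·b = -31/120.
(Σ1 = 4, Σ1/s = 517/360, Σ1/s·1/s = 138409/129600, Σg = -3, Σ1/s·g = -31/120.)
Determinant 4·(138409/129600) − (517/360)² = 95449/43200.
a = ((-3)·(138409/129600) − (517/360)·(-31/120))/(95449/43200) = -122382/95449; b = (4·(-31/120) − (517/360)·(-3))/(95449/43200) = 141480/95449.
At s = 13: ĝ = (-122382/95449)·(1) + (141480/95449)·(1/13) = -1449486/1240837.

ĝ = -1.1682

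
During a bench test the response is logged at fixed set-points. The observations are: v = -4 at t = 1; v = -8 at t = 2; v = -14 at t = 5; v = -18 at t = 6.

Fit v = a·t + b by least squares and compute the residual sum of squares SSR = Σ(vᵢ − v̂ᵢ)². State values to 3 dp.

Entries of MᵀM: Σt·t = 66, Σt = 14, Σ1 = 4.
Moment sums: Σt·v = -198, Σv = -44.
MᵀM·[a, b]ᵀ = Mᵀv becomes [[66, 14]; [14, 4]]·[a, b]ᵀ = [-198, -44]ᵀ.
Eliminating b: 4·(row 1) − 14·(row 2) gives 68·a = 4·(-198) − 14·(-44) = -176, so a = -44/17.
Then b = ((-44) − 14·(-44/17))/4 = -33/17.
Residuals: 9/17, -15/17, 15/17, -9/17; SSR = 36/17.

SSR = 2.118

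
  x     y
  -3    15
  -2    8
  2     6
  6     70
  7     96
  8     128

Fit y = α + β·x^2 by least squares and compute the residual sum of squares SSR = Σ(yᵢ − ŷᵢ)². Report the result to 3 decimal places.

SSR = 6.916

Sums needed: Σ1 = 6, Σx^2 = 166, Σx^2·x^2 = 7906.
Right-hand side: Σy = 323, Σx^2·y = 15607.
Normal equations: [[6, 166]; [166, 7906]]·[α, β]ᵀ = [323, 15607]ᵀ.
Eliminating β: 7906·(row 1) − 166·(row 2) gives 19880·α = 7906·323 − 166·15607 = -37124, so α = -9281/4970.
Then β = (15607 − 166·(-9281/4970))/7906 = 5003/2485.
Residuals: -889/710, 127/70, -13/70, -607/994, -3893/4970, 5057/4970; SSR = 34371/4970.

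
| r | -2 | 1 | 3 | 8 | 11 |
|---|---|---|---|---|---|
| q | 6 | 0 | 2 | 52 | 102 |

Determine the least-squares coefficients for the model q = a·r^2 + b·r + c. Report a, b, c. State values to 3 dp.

Sums needed: Σr^2·r^2 = 18835, Σr^2·r = 1863, Σr^2 = 199, Σr·r = 199, Σr = 21, Σ1 = 5.
For Aᵀq: Σr^2·q = 15712, Σr·q = 1532, Σq = 162.
Normal equations: [[18835, 1863, 199]; [1863, 199, 21]; [199, 21, 5]]·[a, b, c]ᵀ = [15712, 1532, 162]ᵀ.
Inverting the 3×3 Gram matrix, [a, b, c]ᵀ = [37933/38555, -55337/38555, -28136/38555]ᵀ.

a = 0.984, b = -1.435, c = -0.730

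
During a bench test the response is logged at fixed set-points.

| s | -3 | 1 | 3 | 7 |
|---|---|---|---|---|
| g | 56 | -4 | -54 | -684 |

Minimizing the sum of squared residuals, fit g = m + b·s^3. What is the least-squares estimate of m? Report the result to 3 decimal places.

Compute the Gram sums: Σ1 = 4, Σs^3 = 344, Σs^3·s^3 = 119108.
Right-hand side: Σg = -686, Σs^3·g = -237586.
Normal equations: [[4, 344]; [344, 119108]]·[m, b]ᵀ = [-686, -237586]ᵀ.
Determinant 4·119108 − 344² = 358096.
m = ((-686)·119108 − 344·(-237586))/358096 = 2687/44762; b = (4·(-237586) − 344·(-686))/358096 = -89295/44762.

m = 0.060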